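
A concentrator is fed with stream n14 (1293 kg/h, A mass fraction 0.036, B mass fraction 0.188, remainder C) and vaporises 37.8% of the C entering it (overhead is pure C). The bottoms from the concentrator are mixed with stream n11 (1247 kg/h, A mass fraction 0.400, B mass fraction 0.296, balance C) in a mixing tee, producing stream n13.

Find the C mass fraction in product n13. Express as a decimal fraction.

Vapour removed = 0.378×0.776×1293 = 379.27 kg/h; concentrate = 913.73 kg/h.
C reaching the mixer = 624.09 (from concentrate) + 1247×0.304 = 1003.2 kg/h.
Product flow = 913.73 + 1247 = 2160.7 kg/h; C fraction = 0.464.

0.464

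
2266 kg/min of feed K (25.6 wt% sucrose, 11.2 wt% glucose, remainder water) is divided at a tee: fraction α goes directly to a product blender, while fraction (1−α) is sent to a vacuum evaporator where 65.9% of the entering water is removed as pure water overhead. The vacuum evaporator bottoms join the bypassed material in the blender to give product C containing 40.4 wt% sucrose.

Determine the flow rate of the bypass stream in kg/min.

All 2266×0.256 = 580.1 kg/min of sucrose reaches C, so C = 580.1/0.404 = 1435.9 kg/min and vapour = 830.12 kg/min.
The evaporator receives (1−α)·2266 of feed at 0.632 water and removes 0.659 of that water:
0.659×0.632×(1−α)×2266 = 830.12
(1−α) = 830.12/943.76 = 0.8796;  α = 0.1204.
Bypass flow = 0.1204×2266 = 272.86 kg/min.

272.9 kg/min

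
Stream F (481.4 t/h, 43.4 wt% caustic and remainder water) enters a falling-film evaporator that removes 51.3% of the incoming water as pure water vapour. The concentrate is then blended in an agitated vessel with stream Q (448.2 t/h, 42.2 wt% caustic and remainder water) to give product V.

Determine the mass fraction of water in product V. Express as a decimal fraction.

Vapour removed = 0.513×0.566×481.4 = 139.78 t/h; concentrate = 341.62 t/h.
water reaching the mixer = 132.69 (from concentrate) + 448.2×0.578 = 391.75 t/h.
Product flow = 341.62 + 448.2 = 789.82 t/h; water fraction = 0.496.

0.496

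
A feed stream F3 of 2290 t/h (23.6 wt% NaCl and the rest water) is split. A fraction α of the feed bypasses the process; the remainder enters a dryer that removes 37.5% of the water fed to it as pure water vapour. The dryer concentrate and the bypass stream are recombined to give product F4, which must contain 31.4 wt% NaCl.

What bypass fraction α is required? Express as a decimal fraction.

All 2290×0.236 = 540.44 t/h of NaCl reaches F4, so F4 = 540.44/0.314 = 1721.1 t/h and vapour = 568.85 t/h.
The evaporator receives (1−α)·2290 of feed at 0.764 water and removes 0.375 of that water:
0.375×0.764×(1−α)×2290 = 568.85
(1−α) = 568.85/656.09 = 0.8670;  α = 0.1330.

0.133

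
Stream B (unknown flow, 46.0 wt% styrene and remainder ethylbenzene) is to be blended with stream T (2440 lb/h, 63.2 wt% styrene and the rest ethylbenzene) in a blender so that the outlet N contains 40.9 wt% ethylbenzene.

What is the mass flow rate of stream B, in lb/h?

763.7 lb/h

Let B be the unknown flow. Total out = 2440 + B.
ethylbenzene balance: 897.92 + 0.540·B = 0.409·(2440 + B)
(0.540 − 0.409)·B = 0.409×2440 − 897.92 = 100.04
B = 100.04 / 0.131 = 763.66 lb/h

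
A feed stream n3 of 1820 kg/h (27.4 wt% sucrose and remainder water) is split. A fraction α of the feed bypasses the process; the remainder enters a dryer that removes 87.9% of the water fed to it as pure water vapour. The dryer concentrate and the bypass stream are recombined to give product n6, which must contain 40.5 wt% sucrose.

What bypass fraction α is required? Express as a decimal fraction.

All 1820×0.274 = 498.68 kg/h of sucrose reaches n6, so n6 = 498.68/0.405 = 1231.3 kg/h and vapour = 588.69 kg/h.
The evaporator receives (1−α)·1820 of feed at 0.726 water and removes 0.879 of that water:
0.879×0.726×(1−α)×1820 = 588.69
(1−α) = 588.69/1161.4 = 0.5069;  α = 0.4931.

0.493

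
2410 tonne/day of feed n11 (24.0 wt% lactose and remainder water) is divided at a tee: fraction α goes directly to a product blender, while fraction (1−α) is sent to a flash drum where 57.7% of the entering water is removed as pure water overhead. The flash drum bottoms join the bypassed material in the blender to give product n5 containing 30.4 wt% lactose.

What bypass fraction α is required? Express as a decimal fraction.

0.520

All 2410×0.240 = 578.4 tonne/day of lactose reaches n5, so n5 = 578.4/0.304 = 1902.6 tonne/day and vapour = 507.37 tonne/day.
The evaporator receives (1−α)·2410 of feed at 0.760 water and removes 0.577 of that water:
0.577×0.760×(1−α)×2410 = 507.37
(1−α) = 507.37/1056.8 = 0.4801;  α = 0.5199.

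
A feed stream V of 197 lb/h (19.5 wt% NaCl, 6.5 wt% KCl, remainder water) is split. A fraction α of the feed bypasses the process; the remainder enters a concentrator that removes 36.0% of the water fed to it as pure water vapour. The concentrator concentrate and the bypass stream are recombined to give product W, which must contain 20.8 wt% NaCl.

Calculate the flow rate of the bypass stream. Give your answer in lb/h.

150.8 lb/h

All 197×0.195 = 38.415 lb/h of NaCl reaches W, so W = 38.415/0.208 = 184.69 lb/h and vapour = 12.312 lb/h.
The evaporator receives (1−α)·197 of feed at 0.740 water and removes 0.360 of that water:
0.360×0.740×(1−α)×197 = 12.312
(1−α) = 12.312/52.481 = 0.2346;  α = 0.7654.
Bypass flow = 0.7654×197 = 150.78 lb/h.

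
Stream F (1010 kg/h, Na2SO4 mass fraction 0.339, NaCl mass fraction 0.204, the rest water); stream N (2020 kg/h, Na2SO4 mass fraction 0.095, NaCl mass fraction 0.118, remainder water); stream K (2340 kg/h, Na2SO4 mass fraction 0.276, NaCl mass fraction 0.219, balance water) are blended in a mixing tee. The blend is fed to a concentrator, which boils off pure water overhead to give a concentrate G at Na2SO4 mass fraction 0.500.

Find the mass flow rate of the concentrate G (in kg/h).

Na2SO4 entering = 1010×0.339 + 2020×0.095 + 2340×0.276 = 1180.1 kg/h.
All Na2SO4 reports to G, so G = 1180.1/0.500 = 2360.3 kg/h.

2360 kg/h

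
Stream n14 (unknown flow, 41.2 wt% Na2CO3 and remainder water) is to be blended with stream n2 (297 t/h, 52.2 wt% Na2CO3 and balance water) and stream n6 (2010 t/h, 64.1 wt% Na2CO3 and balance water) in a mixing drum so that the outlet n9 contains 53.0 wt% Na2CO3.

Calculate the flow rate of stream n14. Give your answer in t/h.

Let n14 be the unknown flow. Total out = 2307 + n14.
Na2CO3 balance: 1443.4 + 0.412·n14 = 0.530·(2307 + n14)
(0.412 − 0.530)·n14 = 0.530×2307 − 1443.4 = -220.73
n14 = -220.73 / -0.118 = 1870.6 t/h

1871 t/h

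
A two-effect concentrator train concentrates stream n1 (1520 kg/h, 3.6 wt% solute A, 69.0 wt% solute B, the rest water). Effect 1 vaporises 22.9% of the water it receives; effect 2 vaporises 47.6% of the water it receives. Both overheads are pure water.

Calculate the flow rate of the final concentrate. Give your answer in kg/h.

1272 kg/h

water in feed = 1520×0.274 = 416.48 kg/h.
After stage 1: water left = (1−0.229)×416.48 = 321.11; stream total = 1424.6 kg/h.
After stage 2: water left = (1−0.476)×321.11 = 168.26; final concentrate = 1271.8 kg/h.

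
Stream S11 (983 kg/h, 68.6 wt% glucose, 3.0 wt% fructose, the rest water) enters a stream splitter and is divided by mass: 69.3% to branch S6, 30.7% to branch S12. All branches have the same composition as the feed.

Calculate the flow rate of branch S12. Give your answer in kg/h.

Branch S12 flow = 0.307×983 = 301.78 kg/h.

301.8 kg/h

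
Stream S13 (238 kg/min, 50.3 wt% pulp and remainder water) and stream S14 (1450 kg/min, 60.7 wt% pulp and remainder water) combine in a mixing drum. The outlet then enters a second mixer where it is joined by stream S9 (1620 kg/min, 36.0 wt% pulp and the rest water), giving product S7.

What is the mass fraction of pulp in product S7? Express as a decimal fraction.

Overall, product flow = 3308 kg/min.
pulp in = 238×0.503 + 1450×0.607 + 1620×0.360 = 1583.1 kg/min.
pulp fraction in S7 = 0.479.

0.479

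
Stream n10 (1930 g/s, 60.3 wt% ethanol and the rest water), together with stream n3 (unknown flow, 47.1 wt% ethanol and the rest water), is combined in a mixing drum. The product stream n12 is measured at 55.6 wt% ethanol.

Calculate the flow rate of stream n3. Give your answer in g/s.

1067 g/s

Let n3 be the unknown flow. Total out = 1930 + n3.
ethanol balance: 1163.8 + 0.471·n3 = 0.556·(1930 + n3)
(0.471 − 0.556)·n3 = 0.556×1930 − 1163.8 = -90.71
n3 = -90.71 / -0.085 = 1067.2 g/s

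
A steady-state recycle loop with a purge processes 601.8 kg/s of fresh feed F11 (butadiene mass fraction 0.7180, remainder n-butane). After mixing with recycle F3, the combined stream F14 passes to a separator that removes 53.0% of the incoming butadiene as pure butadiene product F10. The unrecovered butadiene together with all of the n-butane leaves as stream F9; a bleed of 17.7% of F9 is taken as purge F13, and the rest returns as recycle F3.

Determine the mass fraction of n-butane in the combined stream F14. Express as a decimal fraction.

n-butane enters only via F11 and leaves only via the purge: 601.8×0.282 = 0.177×(n-butane in F9), and the separator passes all n-butane, so n-butane in F14 = n-butane in F9 = 958.8 kg/s.
butadiene in F14: m_A = 601.8×0.718 + (1−0.177)·(1−0.530)·m_A, so m_A = 432.09/0.6132 = 704.66 kg/s.
F14 = 704.66 + 958.8 = 1663.5 kg/s.
n-butane fraction in F14 = 958.8/1663.5 = 0.5764.

0.5764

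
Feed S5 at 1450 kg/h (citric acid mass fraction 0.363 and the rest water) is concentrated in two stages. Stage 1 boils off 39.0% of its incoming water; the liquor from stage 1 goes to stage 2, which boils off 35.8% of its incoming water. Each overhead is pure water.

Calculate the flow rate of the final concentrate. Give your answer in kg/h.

water in feed = 1450×0.637 = 923.65 kg/h.
After stage 1: water left = (1−0.390)×923.65 = 563.43; stream total = 1089.8 kg/h.
After stage 2: water left = (1−0.358)×563.43 = 361.72; final concentrate = 888.07 kg/h.

888.1 kg/h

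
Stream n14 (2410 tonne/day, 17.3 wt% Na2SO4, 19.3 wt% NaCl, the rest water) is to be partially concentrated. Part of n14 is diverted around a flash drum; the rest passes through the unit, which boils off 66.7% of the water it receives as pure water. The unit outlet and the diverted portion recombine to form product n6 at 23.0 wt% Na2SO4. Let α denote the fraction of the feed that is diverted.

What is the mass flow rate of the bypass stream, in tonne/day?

All 2410×0.173 = 416.93 tonne/day of Na2SO4 reaches n6, so n6 = 416.93/0.230 = 1812.7 tonne/day and vapour = 597.26 tonne/day.
The evaporator receives (1−α)·2410 of feed at 0.634 water and removes 0.667 of that water:
0.667×0.634×(1−α)×2410 = 597.26
(1−α) = 597.26/1019.1 = 0.5860;  α = 0.4140.
Bypass flow = 0.4140×2410 = 997.63 tonne/day.

997.6 tonne/day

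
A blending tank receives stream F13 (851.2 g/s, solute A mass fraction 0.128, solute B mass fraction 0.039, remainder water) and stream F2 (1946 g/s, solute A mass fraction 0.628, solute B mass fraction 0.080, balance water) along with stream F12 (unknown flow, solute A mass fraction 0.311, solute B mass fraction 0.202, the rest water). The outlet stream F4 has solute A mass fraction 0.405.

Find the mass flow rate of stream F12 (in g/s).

Let F12 be the unknown flow. Total out = 2797.2 + F12.
solute A balance: 1331 + 0.311·F12 = 0.405·(2797.2 + F12)
(0.311 − 0.405)·F12 = 0.405×2797.2 − 1331 = -198.18
F12 = -198.18 / -0.094 = 2108.3 g/s

2108 g/s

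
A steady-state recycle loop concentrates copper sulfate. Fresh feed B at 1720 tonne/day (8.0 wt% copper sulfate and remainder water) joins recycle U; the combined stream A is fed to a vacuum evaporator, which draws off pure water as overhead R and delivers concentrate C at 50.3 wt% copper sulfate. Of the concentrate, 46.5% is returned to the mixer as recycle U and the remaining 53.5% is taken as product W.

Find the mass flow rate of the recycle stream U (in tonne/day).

Overall copper sulfate balance (none leaves overhead): copper sulfate in fresh feed = copper sulfate in product, i.e. 1720×0.080 = (1−0.465)·C·0.503.
C = 137.6/(0.503×0.535) = 511.32 tonne/day.
Recycle U = 0.465×511.32 = 237.77 tonne/day.

237.8 tonne/day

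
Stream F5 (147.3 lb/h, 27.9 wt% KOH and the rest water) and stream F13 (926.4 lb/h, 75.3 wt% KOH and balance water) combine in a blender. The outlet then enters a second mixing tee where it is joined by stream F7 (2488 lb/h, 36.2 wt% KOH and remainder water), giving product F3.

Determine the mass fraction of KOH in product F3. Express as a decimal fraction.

Overall, product flow = 3561.7 lb/h.
KOH in = 147.3×0.279 + 926.4×0.753 + 2488×0.362 = 1639.3 lb/h.
KOH fraction in F3 = 0.460.

0.460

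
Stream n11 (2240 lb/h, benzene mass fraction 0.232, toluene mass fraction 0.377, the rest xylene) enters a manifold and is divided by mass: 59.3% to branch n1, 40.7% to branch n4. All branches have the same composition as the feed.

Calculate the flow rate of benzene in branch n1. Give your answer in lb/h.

Branch n1 total = 0.593×2240 = 1328.3 lb/h.
benzene in n1 = 0.232×1328.3 = 308.17 lb/h.

308.2 lb/h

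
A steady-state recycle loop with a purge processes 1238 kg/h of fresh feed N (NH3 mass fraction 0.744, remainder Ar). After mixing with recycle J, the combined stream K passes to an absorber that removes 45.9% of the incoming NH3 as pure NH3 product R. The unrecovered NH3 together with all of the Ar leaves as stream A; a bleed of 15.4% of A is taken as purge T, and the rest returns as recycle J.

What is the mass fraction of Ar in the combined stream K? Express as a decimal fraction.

0.548

Ar enters only via N and leaves only via the purge: 1238×0.256 = 0.154×(Ar in A), and the absorber passes all Ar, so Ar in K = Ar in A = 2058 kg/h.
NH3 in K: m_A = 1238×0.744 + (1−0.154)·(1−0.459)·m_A, so m_A = 921.07/0.5423 = 1698.4 kg/h.
K = 1698.4 + 2058 = 3756.4 kg/h.
Ar fraction in K = 2058/3756.4 = 0.548.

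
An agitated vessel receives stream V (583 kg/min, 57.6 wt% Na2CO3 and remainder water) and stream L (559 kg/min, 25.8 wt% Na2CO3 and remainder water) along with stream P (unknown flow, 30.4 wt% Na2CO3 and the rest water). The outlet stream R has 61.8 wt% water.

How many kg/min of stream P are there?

Let P be the unknown flow. Total out = 1142 + P.
water balance: 661.97 + 0.696·P = 0.618·(1142 + P)
(0.696 − 0.618)·P = 0.618×1142 − 661.97 = 43.786
P = 43.786 / 0.078 = 561.36 kg/min

561.4 kg/min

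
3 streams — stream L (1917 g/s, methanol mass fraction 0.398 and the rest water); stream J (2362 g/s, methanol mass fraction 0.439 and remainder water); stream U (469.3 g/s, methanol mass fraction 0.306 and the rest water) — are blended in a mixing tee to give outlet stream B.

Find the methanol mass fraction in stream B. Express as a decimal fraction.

0.409

Total flow out = 1917 + 2362 + 469.3 = 4748.3 g/s.
methanol in = 1917×0.398 + 2362×0.439 + 469.3×0.306 = 1943.5 g/s.
methanol mass fraction in B = 1943.5/4748.3 = 0.409.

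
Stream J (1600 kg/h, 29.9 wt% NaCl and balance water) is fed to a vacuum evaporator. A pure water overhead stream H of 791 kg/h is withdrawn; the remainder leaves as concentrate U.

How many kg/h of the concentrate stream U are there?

Concentrate = 1600 − 791 = 809 kg/h.

809 kg/h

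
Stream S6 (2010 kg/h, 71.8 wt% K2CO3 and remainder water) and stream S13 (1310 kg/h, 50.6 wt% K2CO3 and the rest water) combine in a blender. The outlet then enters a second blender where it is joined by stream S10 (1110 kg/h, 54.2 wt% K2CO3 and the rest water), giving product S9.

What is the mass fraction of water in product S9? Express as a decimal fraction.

0.389

Overall, product flow = 4430 kg/h.
water in = 2010×0.282 + 1310×0.494 + 1110×0.458 = 1722.3 kg/h.
water fraction in S9 = 0.389.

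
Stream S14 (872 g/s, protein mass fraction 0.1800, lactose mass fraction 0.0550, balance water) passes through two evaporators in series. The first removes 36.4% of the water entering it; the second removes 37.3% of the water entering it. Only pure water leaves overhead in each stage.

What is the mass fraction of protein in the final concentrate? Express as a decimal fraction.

water in feed = 872×0.765 = 667.08 g/s.
After stage 1: water left = (1−0.364)×667.08 = 424.26; stream total = 629.18 g/s.
After stage 2: water left = (1−0.373)×424.26 = 266.01; final concentrate = 470.93 g/s.
protein fraction = 156.96/470.93 = 0.3333.

0.3333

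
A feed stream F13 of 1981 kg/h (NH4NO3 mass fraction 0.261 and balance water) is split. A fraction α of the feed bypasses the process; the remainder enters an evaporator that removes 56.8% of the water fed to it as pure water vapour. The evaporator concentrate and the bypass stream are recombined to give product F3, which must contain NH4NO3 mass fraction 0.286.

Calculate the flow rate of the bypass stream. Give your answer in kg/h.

All 1981×0.261 = 517.04 kg/h of NH4NO3 reaches F3, so F3 = 517.04/0.286 = 1807.8 kg/h and vapour = 173.16 kg/h.
The evaporator receives (1−α)·1981 of feed at 0.739 water and removes 0.568 of that water:
0.568×0.739×(1−α)×1981 = 173.16
(1−α) = 173.16/831.53 = 0.2082;  α = 0.7918.
Bypass flow = 0.7918×1981 = 1568.5 kg/h.

1568 kg/h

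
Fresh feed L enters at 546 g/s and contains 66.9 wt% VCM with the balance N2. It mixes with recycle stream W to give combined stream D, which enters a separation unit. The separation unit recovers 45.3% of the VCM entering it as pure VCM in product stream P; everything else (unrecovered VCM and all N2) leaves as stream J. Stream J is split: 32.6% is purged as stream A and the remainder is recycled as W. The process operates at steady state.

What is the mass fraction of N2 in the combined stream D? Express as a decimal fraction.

0.489

N2 enters only via L and leaves only via the purge: 546×0.331 = 0.326×(N2 in J), and the separation unit passes all N2, so N2 in D = N2 in J = 554.37 g/s.
VCM in D: m_A = 546×0.669 + (1−0.326)·(1−0.453)·m_A, so m_A = 365.27/0.6313 = 578.59 g/s.
D = 578.59 + 554.37 = 1133 g/s.
N2 fraction in D = 554.37/1133 = 0.489.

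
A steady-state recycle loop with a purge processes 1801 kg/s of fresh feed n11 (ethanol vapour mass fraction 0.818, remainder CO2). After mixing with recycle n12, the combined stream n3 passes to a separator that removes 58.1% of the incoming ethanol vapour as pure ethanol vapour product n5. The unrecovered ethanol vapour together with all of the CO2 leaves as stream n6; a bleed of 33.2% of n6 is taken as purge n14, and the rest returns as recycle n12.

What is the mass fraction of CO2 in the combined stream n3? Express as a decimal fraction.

CO2 enters only via n11 and leaves only via the purge: 1801×0.182 = 0.332×(CO2 in n6), and the separator passes all CO2, so CO2 in n3 = CO2 in n6 = 987.3 kg/s.
ethanol vapour in n3: m_A = 1801×0.818 + (1−0.332)·(1−0.581)·m_A, so m_A = 1473.2/0.7201 = 2045.8 kg/s.
n3 = 2045.8 + 987.3 = 3033.1 kg/s.
CO2 fraction in n3 = 987.3/3033.1 = 0.326.

0.326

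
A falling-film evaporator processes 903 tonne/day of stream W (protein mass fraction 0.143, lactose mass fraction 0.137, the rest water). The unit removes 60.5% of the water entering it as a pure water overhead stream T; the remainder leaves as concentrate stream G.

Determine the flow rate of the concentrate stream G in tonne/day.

509.7 tonne/day

water entering = 903×0.720 = 650.16 tonne/day; overhead removed = 0.605×650.16 = 393.35 tonne/day.
Concentrate = 903 − 393.35 = 509.65 tonne/day.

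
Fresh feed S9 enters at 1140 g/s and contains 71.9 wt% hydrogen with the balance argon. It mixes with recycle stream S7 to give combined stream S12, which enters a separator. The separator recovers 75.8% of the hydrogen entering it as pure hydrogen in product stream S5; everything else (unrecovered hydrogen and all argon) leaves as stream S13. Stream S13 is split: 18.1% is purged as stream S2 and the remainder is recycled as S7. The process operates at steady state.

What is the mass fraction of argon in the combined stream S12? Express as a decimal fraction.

0.634

argon enters only via S9 and leaves only via the purge: 1140×0.281 = 0.181×(argon in S13), and the separator passes all argon, so argon in S12 = argon in S13 = 1769.8 g/s.
hydrogen in S12: m_A = 1140×0.719 + (1−0.181)·(1−0.758)·m_A, so m_A = 819.66/0.8018 = 1022.3 g/s.
S12 = 1022.3 + 1769.8 = 2792.1 g/s.
argon fraction in S12 = 1769.8/2792.1 = 0.634.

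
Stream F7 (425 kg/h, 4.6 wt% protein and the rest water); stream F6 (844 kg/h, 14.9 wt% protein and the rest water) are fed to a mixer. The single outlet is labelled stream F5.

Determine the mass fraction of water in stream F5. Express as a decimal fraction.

Total flow out = 425 + 844 = 1269 kg/h.
water in = 425×0.954 + 844×0.851 = 1123.7 kg/h.
water mass fraction in F5 = 1123.7/1269 = 0.885.

0.885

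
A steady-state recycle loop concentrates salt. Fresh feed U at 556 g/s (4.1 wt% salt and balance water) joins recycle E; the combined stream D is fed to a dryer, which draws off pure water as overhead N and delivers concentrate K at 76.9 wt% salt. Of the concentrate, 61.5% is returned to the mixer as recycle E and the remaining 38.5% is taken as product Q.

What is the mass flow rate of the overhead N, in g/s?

526.4 g/s

Overall salt balance (none leaves overhead): salt in fresh feed = salt in product, i.e. 556×0.041 = (1−0.615)·K·0.769.
K = 22.796/(0.769×0.385) = 76.997 g/s.
Recycle E = 0.615×76.997 = 47.353 g/s.
Combined feed D = 556 + 47.353 = 603.35 g/s.
Overhead N = D − K = 603.35 − 76.997 = 526.36 g/s.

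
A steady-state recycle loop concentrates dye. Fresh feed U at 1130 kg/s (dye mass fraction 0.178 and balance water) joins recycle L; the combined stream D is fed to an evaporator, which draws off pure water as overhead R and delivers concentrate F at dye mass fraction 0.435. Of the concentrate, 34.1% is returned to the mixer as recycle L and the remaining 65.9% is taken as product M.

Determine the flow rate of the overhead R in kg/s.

Overall dye balance (none leaves overhead): dye in fresh feed = dye in product, i.e. 1130×0.178 = (1−0.341)·F·0.435.
F = 201.14/(0.435×0.659) = 701.66 kg/s.
Recycle L = 0.341×701.66 = 239.26 kg/s.
Combined feed D = 1130 + 239.26 = 1369.3 kg/s.
Overhead R = D − F = 1369.3 − 701.66 = 667.61 kg/s.

667.6 kg/s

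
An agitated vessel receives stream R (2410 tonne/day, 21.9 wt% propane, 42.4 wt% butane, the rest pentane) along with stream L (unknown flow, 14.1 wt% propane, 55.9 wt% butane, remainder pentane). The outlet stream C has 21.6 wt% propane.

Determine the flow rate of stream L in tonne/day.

Let L be the unknown flow. Total out = 2410 + L.
propane balance: 527.79 + 0.141·L = 0.216·(2410 + L)
(0.141 − 0.216)·L = 0.216×2410 − 527.79 = -7.23
L = -7.23 / -0.075 = 96.4 tonne/day

96.4 tonne/day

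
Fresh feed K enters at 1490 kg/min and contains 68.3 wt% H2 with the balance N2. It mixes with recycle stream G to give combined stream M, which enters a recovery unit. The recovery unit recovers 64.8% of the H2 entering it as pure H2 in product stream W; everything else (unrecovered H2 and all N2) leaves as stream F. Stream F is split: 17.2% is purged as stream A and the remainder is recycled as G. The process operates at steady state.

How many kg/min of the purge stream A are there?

N2 enters only via K and leaves only via the purge: 1490×0.317 = 0.172×(N2 in F), and the recovery unit passes all N2, so N2 in M = N2 in F = 2746.1 kg/min.
H2 in M: m_A = 1490×0.683 + (1−0.172)·(1−0.648)·m_A, so m_A = 1017.7/0.7085 = 1436.3 kg/min.
F = (1−0.648)×1436.3 + 2746.1 = 3251.7 kg/min.
Purge A = 0.172×3251.7 = 559.29 kg/min.

559.3 kg/min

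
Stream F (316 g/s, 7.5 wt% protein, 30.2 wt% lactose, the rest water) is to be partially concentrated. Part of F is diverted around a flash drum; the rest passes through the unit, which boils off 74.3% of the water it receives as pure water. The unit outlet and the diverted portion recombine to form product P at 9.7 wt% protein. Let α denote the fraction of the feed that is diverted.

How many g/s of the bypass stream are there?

161.2 g/s

All 316×0.075 = 23.7 g/s of protein reaches P, so P = 23.7/0.097 = 244.33 g/s and vapour = 71.67 g/s.
The evaporator receives (1−α)·316 of feed at 0.623 water and removes 0.743 of that water:
0.743×0.623×(1−α)×316 = 71.67
(1−α) = 71.67/146.27 = 0.4900;  α = 0.5100.
Bypass flow = 0.5100×316 = 161.17 g/s.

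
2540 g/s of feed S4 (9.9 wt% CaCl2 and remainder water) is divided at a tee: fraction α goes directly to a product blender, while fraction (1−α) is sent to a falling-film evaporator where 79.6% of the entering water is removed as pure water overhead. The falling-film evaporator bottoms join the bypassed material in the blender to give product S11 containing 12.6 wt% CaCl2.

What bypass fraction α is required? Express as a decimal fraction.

All 2540×0.099 = 251.46 g/s of CaCl2 reaches S11, so S11 = 251.46/0.126 = 1995.7 g/s and vapour = 544.29 g/s.
The evaporator receives (1−α)·2540 of feed at 0.901 water and removes 0.796 of that water:
0.796×0.901×(1−α)×2540 = 544.29
(1−α) = 544.29/1821.7 = 0.2988;  α = 0.7012.

0.701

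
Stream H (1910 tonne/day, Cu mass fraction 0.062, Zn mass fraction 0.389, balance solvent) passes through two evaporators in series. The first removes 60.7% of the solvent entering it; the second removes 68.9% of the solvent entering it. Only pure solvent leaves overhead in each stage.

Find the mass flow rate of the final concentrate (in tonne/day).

solvent in feed = 1910×0.549 = 1048.6 tonne/day.
After stage 1: solvent left = (1−0.607)×1048.6 = 412.1; stream total = 1273.5 tonne/day.
After stage 2: solvent left = (1−0.689)×412.1 = 128.16; final concentrate = 989.57 tonne/day.

989.6 tonne/day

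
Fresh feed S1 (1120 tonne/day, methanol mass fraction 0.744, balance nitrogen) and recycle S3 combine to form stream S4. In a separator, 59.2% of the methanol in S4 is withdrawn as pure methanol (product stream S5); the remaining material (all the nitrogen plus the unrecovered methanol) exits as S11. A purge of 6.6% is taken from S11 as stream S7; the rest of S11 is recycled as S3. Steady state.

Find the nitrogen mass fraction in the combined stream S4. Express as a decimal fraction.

0.763

nitrogen enters only via S1 and leaves only via the purge: 1120×0.256 = 0.066×(nitrogen in S11), and the separator passes all nitrogen, so nitrogen in S4 = nitrogen in S11 = 4344.2 tonne/day.
methanol in S4: m_A = 1120×0.744 + (1−0.066)·(1−0.592)·m_A, so m_A = 833.28/0.6189 = 1346.3 tonne/day.
S4 = 1346.3 + 4344.2 = 5690.6 tonne/day.
nitrogen fraction in S4 = 4344.2/5690.6 = 0.763.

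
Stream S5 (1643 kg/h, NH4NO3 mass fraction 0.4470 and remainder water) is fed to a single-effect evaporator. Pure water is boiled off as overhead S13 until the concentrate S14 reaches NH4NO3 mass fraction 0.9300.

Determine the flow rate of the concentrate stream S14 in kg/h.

NH4NO3 is conserved: 1643×0.447 = 734.42 kg/h all reports to the concentrate.
Concentrate = 734.42/(target fraction) = 789.7 kg/h.

789.7 kg/h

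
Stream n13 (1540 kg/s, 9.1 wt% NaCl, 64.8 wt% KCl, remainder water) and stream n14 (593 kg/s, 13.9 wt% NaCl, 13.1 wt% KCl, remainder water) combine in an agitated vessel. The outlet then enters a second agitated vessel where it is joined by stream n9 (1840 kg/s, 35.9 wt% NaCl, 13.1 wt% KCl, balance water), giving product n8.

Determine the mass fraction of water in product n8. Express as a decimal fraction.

0.446

Overall, product flow = 3973 kg/s.
water in = 1540×0.261 + 593×0.730 + 1840×0.510 = 1773.2 kg/s.
water fraction in n8 = 0.446.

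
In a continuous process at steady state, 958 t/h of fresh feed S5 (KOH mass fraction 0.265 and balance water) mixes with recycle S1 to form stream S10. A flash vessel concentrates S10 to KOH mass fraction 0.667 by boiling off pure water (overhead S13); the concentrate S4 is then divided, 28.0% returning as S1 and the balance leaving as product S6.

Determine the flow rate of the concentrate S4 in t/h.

Overall KOH balance (none leaves overhead): KOH in fresh feed = KOH in product, i.e. 958×0.265 = (1−0.280)·S4·0.667.
S4 = 253.87/(0.667×0.720) = 528.63 t/h.

528.6 t/h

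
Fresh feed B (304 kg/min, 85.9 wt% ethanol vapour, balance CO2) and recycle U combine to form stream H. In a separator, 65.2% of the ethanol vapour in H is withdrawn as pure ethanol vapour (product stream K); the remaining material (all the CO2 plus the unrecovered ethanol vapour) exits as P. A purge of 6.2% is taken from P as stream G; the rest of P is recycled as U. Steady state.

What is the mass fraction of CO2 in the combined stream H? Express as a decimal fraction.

0.641

CO2 enters only via B and leaves only via the purge: 304×0.141 = 0.062×(CO2 in P), and the separator passes all CO2, so CO2 in H = CO2 in P = 691.35 kg/min.
ethanol vapour in H: m_A = 304×0.859 + (1−0.062)·(1−0.652)·m_A, so m_A = 261.14/0.6736 = 387.69 kg/min.
H = 387.69 + 691.35 = 1079 kg/min.
CO2 fraction in H = 691.35/1079 = 0.641.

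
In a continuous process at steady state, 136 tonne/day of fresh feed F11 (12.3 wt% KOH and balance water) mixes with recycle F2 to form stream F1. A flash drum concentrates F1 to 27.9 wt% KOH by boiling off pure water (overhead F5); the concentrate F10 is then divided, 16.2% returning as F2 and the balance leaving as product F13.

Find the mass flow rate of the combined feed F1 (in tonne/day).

147.6 tonne/day

Overall KOH balance (none leaves overhead): KOH in fresh feed = KOH in product, i.e. 136×0.123 = (1−0.162)·F10·0.279.
F10 = 16.728/(0.279×0.838) = 71.548 tonne/day.
Recycle F2 = 0.162×71.548 = 11.591 tonne/day.
Combined feed F1 = 136 + 11.591 = 147.59 tonne/day.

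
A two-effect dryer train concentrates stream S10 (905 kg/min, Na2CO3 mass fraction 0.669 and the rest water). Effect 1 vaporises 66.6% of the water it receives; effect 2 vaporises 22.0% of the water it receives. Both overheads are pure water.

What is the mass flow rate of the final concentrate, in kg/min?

water in feed = 905×0.331 = 299.56 kg/min.
After stage 1: water left = (1−0.666)×299.56 = 100.05; stream total = 705.5 kg/min.
After stage 2: water left = (1−0.220)×100.05 = 78.04; final concentrate = 683.49 kg/min.

683.5 kg/min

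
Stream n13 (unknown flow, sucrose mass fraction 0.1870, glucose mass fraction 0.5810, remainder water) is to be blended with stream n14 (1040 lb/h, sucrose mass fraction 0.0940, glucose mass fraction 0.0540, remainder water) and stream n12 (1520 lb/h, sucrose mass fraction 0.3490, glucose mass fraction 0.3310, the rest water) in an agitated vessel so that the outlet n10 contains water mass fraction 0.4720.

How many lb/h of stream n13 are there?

684 lb/h

Let n13 be the unknown flow. Total out = 2560 + n13.
water balance: 1372.5 + 0.232·n13 = 0.472·(2560 + n13)
(0.232 − 0.472)·n13 = 0.472×2560 − 1372.5 = -164.16
n13 = -164.16 / -0.240 = 684 lb/h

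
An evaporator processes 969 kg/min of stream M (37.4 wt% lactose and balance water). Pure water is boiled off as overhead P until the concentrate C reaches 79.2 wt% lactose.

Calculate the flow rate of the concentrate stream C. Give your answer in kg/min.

457.6 kg/min

lactose is conserved: 969×0.374 = 362.41 kg/min all reports to the concentrate.
Concentrate = 362.41/(target fraction) = 457.58 kg/min.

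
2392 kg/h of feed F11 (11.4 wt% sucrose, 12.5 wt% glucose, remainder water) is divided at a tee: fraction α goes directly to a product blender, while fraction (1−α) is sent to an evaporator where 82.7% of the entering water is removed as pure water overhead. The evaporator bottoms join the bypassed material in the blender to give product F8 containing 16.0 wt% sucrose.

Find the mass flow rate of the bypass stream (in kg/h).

All 2392×0.114 = 272.69 kg/h of sucrose reaches F8, so F8 = 272.69/0.160 = 1704.3 kg/h and vapour = 687.7 kg/h.
The evaporator receives (1−α)·2392 of feed at 0.761 water and removes 0.827 of that water:
0.827×0.761×(1−α)×2392 = 687.7
(1−α) = 687.7/1505.4 = 0.4568;  α = 0.5432.
Bypass flow = 0.5432×2392 = 1299.3 kg/h.

1299 kg/h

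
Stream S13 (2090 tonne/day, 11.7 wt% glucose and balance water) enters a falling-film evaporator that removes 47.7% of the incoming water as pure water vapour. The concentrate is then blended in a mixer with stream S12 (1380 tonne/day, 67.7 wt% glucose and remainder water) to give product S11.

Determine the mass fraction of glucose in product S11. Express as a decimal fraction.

0.4552

Vapour removed = 0.477×0.883×2090 = 880.29 tonne/day; concentrate = 1209.7 tonne/day.
glucose reaching the mixer = 244.53 (from concentrate) + 1380×0.677 = 1178.8 tonne/day.
Product flow = 1209.7 + 1380 = 2589.7 tonne/day; glucose fraction = 0.4552.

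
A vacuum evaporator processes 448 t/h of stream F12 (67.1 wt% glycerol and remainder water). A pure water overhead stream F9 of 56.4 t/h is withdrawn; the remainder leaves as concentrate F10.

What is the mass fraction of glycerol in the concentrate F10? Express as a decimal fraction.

0.7676

glycerol is not removed: 448×0.671 = 300.61 t/h of glycerol enters F10.
Concentrate = 448 − 56.4 = 391.6 t/h.
Mass fraction = 300.61/391.6 = 0.7676.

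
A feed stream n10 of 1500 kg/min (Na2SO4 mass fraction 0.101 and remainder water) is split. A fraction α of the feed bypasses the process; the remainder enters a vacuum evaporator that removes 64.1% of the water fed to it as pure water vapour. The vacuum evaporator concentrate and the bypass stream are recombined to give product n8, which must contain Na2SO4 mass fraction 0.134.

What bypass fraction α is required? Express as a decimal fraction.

0.573

All 1500×0.101 = 151.5 kg/min of Na2SO4 reaches n8, so n8 = 151.5/0.134 = 1130.6 kg/min and vapour = 369.4 kg/min.
The evaporator receives (1−α)·1500 of feed at 0.899 water and removes 0.641 of that water:
0.641×0.899×(1−α)×1500 = 369.4
(1−α) = 369.4/864.39 = 0.4274;  α = 0.5726.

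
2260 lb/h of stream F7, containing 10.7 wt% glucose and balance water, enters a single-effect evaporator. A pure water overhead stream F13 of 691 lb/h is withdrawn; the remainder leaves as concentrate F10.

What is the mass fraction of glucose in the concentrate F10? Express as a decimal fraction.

glucose is not removed: 2260×0.107 = 241.82 lb/h of glucose enters F10.
Concentrate = 2260 − 691 = 1569 lb/h.
Mass fraction = 241.82/1569 = 0.154.

0.154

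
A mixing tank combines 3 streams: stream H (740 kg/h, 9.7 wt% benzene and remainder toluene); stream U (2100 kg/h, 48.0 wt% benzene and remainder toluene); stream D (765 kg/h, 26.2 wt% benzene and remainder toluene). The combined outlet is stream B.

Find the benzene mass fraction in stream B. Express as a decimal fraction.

Total flow out = 740 + 2100 + 765 = 3605 kg/h.
benzene in = 740×0.097 + 2100×0.480 + 765×0.262 = 1280.2 kg/h.
benzene mass fraction in B = 1280.2/3605 = 0.355.

0.355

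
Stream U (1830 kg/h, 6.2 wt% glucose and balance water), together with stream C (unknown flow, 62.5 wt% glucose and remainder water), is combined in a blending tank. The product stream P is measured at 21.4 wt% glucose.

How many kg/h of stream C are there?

676.8 kg/h

Let C be the unknown flow. Total out = 1830 + C.
glucose balance: 113.46 + 0.625·C = 0.214·(1830 + C)
(0.625 − 0.214)·C = 0.214×1830 − 113.46 = 278.16
C = 278.16 / 0.411 = 676.79 kg/h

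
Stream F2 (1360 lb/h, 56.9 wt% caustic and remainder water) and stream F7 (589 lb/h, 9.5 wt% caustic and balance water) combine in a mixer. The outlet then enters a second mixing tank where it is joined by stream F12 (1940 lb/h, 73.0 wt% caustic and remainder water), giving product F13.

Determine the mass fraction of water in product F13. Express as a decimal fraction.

0.422

Overall, product flow = 3889 lb/h.
water in = 1360×0.431 + 589×0.905 + 1940×0.270 = 1643 lb/h.
water fraction in F13 = 0.422.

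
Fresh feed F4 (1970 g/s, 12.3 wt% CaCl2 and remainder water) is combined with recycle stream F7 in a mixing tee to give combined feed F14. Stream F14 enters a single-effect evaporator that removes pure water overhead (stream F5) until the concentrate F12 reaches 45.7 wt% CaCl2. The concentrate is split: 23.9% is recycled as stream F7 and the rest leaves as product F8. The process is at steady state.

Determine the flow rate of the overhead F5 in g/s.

1440 g/s

Overall CaCl2 balance (none leaves overhead): CaCl2 in fresh feed = CaCl2 in product, i.e. 1970×0.123 = (1−0.239)·F12·0.457.
F12 = 242.31/(0.457×0.761) = 696.74 g/s.
Recycle F7 = 0.239×696.74 = 166.52 g/s.
Combined feed F14 = 1970 + 166.52 = 2136.5 g/s.
Overhead F5 = F14 − F12 = 2136.5 − 696.74 = 1439.8 g/s.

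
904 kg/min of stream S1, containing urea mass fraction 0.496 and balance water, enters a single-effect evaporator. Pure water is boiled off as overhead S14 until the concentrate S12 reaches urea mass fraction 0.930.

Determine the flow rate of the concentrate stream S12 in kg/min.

482.1 kg/min

urea is conserved: 904×0.496 = 448.38 kg/min all reports to the concentrate.
Concentrate = 448.38/(target fraction) = 482.13 kg/min.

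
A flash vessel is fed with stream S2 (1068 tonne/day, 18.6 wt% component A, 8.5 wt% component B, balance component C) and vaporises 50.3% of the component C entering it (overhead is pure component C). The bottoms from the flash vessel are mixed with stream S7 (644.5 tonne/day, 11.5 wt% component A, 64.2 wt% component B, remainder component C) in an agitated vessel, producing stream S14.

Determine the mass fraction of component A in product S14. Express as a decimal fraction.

Vapour removed = 0.503×0.729×1068 = 391.62 tonne/day; concentrate = 676.38 tonne/day.
component A reaching the mixer = 198.65 (from concentrate) + 644.5×0.115 = 272.77 tonne/day.
Product flow = 676.38 + 644.5 = 1320.9 tonne/day; component A fraction = 0.207.

0.207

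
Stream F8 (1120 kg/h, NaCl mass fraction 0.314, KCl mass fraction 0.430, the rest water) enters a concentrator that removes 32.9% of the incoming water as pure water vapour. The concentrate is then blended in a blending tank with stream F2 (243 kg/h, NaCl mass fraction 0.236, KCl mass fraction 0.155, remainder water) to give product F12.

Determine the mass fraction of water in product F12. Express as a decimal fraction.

0.268

Vapour removed = 0.329×0.256×1120 = 94.331 kg/h; concentrate = 1025.7 kg/h.
water reaching the mixer = 192.39 (from concentrate) + 243×0.609 = 340.38 kg/h.
Product flow = 1025.7 + 243 = 1268.7 kg/h; water fraction = 0.268.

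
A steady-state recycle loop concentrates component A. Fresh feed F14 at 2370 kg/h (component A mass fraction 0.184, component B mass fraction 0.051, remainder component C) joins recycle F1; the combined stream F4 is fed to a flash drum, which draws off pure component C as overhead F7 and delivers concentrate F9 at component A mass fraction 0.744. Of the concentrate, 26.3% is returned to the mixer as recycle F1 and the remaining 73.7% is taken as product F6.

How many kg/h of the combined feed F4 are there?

2579 kg/h

Overall component A balance (none leaves overhead): component A in fresh feed = component A in product, i.e. 2370×0.184 = (1−0.263)·F9·0.744.
F9 = 436.08/(0.744×0.737) = 795.29 kg/h.
Recycle F1 = 0.263×795.29 = 209.16 kg/h.
Combined feed F4 = 2370 + 209.16 = 2579.2 kg/h.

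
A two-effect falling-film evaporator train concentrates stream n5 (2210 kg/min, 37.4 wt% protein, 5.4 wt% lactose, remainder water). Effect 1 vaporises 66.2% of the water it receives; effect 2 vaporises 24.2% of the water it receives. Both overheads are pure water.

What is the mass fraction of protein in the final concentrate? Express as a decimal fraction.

0.6509

water in feed = 2210×0.572 = 1264.1 kg/min.
After stage 1: water left = (1−0.662)×1264.1 = 427.27; stream total = 1373.2 kg/min.
After stage 2: water left = (1−0.242)×427.27 = 323.87; final concentrate = 1269.8 kg/min.
protein fraction = 826.54/1269.8 = 0.6509.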